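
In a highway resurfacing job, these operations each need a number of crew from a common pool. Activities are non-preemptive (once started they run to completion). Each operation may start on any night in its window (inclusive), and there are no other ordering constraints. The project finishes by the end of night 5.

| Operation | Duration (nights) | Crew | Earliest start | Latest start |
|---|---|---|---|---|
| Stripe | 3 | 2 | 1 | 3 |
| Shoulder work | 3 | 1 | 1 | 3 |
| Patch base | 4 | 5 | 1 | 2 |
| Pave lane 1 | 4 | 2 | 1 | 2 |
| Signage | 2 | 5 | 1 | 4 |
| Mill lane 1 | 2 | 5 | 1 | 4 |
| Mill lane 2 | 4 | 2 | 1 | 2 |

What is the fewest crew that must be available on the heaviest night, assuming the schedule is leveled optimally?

Early-start (Stripe@1, Shoulder work@1, Patch base@1, Pave lane 1@1, Signage@1, Mill lane 1@1, Mill lane 2@1) gives peak 22: n1:22  n2:22  n3:12  n4:9  n5:0.
Shift Shoulder work→3, Mill lane 1→4.
Schedule Stripe@1, Shoulder work@3, Patch base@1, Pave lane 1@1, Signage@1, Mill lane 1@4, Mill lane 2@1: n1:16  n2:16  n3:12  n4:15  n5:6 — peak 16.

16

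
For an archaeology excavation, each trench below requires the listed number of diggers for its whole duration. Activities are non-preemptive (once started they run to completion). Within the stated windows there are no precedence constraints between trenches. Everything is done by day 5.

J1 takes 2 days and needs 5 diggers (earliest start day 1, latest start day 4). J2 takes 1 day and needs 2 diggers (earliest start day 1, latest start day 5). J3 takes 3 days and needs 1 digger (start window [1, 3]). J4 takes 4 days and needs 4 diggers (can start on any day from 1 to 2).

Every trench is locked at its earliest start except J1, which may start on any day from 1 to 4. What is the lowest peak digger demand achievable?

9

J1@1: d1:12  d2:10  d3:5  d4:4  d5:0 → peak 12
J1@2: d1:7  d2:10  d3:10  d4:4  d5:0 → peak 10
J1@3: d1:7  d2:5  d3:10  d4:9  d5:0 → peak 10
J1@4: d1:7  d2:5  d3:5  d4:9  d5:5 → peak 9
Best is J1@4, peak 9.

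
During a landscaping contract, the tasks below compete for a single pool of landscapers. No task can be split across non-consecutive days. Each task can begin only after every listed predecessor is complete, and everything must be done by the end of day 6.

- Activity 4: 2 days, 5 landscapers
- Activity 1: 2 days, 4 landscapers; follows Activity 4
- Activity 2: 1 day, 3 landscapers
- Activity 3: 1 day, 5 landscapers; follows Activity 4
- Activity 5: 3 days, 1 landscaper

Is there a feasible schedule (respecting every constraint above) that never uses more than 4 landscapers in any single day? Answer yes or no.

no

Total landscaper-days = 29; over 6 days the average is 29/6 > 4, so some day must exceed 4.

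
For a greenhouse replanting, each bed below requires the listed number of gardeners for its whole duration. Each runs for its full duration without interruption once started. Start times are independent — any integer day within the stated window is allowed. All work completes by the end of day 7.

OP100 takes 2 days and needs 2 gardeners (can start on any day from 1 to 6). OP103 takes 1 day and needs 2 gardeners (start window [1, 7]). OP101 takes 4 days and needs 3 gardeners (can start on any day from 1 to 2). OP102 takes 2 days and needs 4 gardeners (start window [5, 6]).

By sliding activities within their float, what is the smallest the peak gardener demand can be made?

Early-start (OP100@1, OP103@1, OP101@1, OP102@5) gives peak 7: d1:7  d2:5  d3:3  d4:3  d5:4  d6:4  d7:0.
Shift OP101→2, OP102→6.
Schedule OP100@1, OP103@1, OP101@2, OP102@6: d1:4  d2:5  d3:3  d4:3  d5:3  d6:4  d7:4 — peak 5.

5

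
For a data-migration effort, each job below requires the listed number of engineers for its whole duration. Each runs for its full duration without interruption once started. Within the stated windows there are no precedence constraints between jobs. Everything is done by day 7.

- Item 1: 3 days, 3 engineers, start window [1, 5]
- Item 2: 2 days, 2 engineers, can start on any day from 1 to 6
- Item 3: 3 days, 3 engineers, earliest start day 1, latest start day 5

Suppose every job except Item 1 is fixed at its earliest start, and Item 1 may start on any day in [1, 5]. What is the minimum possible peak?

Item 1@1: d1:8  d2:8  d3:6  d4:0  d5:0  d6:0  d7:0 → peak 8
Item 1@2: d1:5  d2:8  d3:6  d4:3  d5:0  d6:0  d7:0 → peak 8
Item 1@3: d1:5  d2:5  d3:6  d4:3  d5:3  d6:0  d7:0 → peak 6
Item 1@4: d1:5  d2:5  d3:3  d4:3  d5:3  d6:3  d7:0 → peak 5
Item 1@5: d1:5  d2:5  d3:3  d4:0  d5:3  d6:3  d7:3 → peak 5
Best is Item 1@4, peak 5.

5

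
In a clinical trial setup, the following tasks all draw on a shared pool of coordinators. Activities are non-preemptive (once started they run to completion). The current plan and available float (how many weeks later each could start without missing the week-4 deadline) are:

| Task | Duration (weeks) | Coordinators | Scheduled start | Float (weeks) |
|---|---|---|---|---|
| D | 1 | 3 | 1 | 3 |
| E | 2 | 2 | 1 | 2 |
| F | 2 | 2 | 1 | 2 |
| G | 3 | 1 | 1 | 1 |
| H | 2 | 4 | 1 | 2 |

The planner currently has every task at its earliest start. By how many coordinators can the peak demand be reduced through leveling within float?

5

Early-start peak: w1:12  w2:9  w3:1  w4:0 ⇒ 12.
Leveled (D@1, E@1, F@1, G@2, H@3): w1:7  w2:5  w3:5  w4:5 ⇒ 7.
Reduction 12 − 7 = 5.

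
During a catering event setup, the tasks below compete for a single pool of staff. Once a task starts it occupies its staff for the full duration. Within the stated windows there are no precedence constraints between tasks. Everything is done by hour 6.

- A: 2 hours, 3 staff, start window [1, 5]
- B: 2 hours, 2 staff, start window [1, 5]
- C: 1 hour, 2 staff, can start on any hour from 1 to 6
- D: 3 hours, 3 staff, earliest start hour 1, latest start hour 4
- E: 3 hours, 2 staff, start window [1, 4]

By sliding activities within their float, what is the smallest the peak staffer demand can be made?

Early-start (A@1, B@1, C@1, D@1, E@1) gives peak 12: h1:12  h2:10  h3:5  h4:0  h5:0  h6:0.
Shift C→3, D→3, E→4.
Schedule A@1, B@1, C@3, D@3, E@4: h1:5  h2:5  h3:5  h4:5  h5:5  h6:2 — peak 5.
Total staffer-hours = 27 over 6 hours ⇒ peak ≥ ⌈27/6⌉ = 5, so 5 is optimal.

5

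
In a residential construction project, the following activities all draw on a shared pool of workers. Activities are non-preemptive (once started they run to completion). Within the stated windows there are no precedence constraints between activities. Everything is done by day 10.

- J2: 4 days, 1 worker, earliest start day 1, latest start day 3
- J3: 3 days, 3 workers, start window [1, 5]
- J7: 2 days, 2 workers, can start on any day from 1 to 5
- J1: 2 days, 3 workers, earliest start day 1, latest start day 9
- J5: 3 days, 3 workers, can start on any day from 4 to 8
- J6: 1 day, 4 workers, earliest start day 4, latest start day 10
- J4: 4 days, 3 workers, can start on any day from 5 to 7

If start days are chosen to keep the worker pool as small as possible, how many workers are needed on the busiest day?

6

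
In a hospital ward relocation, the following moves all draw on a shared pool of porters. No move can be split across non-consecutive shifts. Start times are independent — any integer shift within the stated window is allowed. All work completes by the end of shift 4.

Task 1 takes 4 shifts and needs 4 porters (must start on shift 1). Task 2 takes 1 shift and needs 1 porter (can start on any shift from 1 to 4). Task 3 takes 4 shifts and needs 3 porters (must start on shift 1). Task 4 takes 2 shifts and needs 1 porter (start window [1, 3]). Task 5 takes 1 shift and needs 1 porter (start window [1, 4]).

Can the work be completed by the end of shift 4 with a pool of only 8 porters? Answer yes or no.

yes

Schedule Task 1@1, Task 2@1, Task 3@1, Task 4@2, Task 5@4: s1:8  s2:8  s3:8  s4:8 — peak 8 ≤ 8.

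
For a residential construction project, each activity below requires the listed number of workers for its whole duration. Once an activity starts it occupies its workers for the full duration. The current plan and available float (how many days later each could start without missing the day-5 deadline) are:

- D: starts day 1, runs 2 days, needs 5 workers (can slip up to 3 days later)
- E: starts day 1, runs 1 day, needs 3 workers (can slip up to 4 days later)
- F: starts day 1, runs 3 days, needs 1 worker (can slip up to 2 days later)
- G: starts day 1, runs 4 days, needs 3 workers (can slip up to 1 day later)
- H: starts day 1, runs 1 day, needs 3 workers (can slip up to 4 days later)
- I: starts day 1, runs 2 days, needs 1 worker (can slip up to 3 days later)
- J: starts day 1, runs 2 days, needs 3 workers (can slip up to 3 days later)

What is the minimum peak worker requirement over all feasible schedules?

8

Early-start (D@1, E@1, F@1, G@1, H@1, I@1, J@1) gives peak 19: d1:19  d2:13  d3:4  d4:3  d5:0.
Shift F→3, G→2, H→3, I→3, J→4.
Schedule D@1, E@1, F@3, G@2, H@3, I@3, J@4: d1:8  d2:8  d3:8  d4:8  d5:7 — peak 8.
Total worker-days = 39 over 5 days ⇒ peak ≥ ⌈39/5⌉ = 8, so 8 is optimal.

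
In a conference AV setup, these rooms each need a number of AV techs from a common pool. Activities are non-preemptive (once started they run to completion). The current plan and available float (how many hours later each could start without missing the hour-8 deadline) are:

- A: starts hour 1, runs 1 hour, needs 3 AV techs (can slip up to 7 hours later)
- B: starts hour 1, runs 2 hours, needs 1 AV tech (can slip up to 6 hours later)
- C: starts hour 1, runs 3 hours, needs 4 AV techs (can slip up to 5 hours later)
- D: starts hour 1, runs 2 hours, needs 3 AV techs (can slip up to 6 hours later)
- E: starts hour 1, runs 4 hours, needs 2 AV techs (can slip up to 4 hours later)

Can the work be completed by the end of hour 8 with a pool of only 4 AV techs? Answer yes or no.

The minimum achievable peak is 5; 4 < 5, so no feasible schedule stays within the cap.

no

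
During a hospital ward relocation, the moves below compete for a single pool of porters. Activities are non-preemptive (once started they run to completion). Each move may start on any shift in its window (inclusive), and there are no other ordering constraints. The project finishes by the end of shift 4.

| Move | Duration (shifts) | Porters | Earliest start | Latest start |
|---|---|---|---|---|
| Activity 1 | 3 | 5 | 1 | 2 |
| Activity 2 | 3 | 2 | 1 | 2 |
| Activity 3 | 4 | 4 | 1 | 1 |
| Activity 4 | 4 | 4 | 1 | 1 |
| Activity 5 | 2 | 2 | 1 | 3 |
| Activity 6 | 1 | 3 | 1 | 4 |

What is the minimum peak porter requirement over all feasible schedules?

17

Early-start (Activity 1@1, Activity 2@1, Activity 3@1, Activity 4@1, Activity 5@1, Activity 6@1) gives peak 20: s1:20  s2:17  s3:15  s4:8.
Shift Activity 6→4.
Schedule Activity 1@1, Activity 2@1, Activity 3@1, Activity 4@1, Activity 5@1, Activity 6@4: s1:17  s2:17  s3:15  s4:11 — peak 17.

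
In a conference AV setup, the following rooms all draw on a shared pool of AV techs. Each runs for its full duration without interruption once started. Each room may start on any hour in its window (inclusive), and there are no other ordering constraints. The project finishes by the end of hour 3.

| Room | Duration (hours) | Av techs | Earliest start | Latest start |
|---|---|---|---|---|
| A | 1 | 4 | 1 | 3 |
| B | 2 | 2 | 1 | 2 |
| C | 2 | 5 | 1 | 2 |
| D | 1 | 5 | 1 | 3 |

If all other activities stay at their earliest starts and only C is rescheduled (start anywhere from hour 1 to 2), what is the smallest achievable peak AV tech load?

C@1: h1:16  h2:7  h3:0 → peak 16
C@2: h1:11  h2:7  h3:5 → peak 11
Best is C@2, peak 11.

11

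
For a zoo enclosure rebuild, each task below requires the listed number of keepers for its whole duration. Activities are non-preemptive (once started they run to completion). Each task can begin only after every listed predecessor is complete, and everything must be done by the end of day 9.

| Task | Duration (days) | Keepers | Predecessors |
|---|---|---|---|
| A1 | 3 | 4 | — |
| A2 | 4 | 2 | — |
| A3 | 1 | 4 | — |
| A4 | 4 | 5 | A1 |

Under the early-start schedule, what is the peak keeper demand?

10

Early-start schedule: A1@1, A2@1, A3@1, A4@4.
Load per day: day 1: 10, day 2: 6, day 3: 6, day 4: 7, day 5: 5, day 6: 5, day 7: 5, day 8: 0, day 9: 0.
Peak is 10.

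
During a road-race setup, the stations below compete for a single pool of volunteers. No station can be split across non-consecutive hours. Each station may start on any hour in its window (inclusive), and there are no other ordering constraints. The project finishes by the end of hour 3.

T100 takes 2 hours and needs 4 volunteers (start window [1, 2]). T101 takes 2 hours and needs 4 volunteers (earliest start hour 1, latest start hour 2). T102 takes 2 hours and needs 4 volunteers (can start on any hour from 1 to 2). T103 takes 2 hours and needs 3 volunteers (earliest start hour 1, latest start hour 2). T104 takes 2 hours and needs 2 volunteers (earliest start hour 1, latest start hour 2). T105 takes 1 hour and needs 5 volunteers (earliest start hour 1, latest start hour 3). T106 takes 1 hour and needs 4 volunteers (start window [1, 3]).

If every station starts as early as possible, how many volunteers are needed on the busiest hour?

Early-start schedule: T100@1, T101@1, T102@1, T103@1, T104@1, T105@1, T106@1.
Load per hour: hour 1: 26, hour 2: 17, hour 3: 0.
Peak is 26.

26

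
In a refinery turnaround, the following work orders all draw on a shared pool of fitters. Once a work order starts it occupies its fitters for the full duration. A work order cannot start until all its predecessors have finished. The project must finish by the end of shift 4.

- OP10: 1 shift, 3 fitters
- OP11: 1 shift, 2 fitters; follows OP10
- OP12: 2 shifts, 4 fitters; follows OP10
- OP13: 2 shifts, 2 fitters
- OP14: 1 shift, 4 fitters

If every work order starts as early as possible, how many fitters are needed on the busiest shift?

Early-start schedule: OP10@1, OP11@2, OP12@2, OP13@1, OP14@1.
Load per shift: shift 1: 9, shift 2: 8, shift 3: 4, shift 4: 0.
Peak is 9.

9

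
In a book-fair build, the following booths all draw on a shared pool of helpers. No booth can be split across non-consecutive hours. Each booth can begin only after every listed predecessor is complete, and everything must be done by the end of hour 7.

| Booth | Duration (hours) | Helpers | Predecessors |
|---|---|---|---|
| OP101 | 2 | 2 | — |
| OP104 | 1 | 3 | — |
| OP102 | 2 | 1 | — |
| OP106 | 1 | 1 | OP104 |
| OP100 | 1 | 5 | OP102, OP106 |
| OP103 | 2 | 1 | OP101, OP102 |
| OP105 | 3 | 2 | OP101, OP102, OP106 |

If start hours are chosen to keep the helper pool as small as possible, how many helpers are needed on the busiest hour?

Early-start (OP101@1, OP104@1, OP102@1, OP106@2, OP100@3, OP103@3, OP105@3) gives peak 8: h1:6  h2:4  h3:8  h4:3  h5:2  h6:0  h7:0.
Shift OP102→2, OP100→4, OP103→5, OP105→5.
Schedule OP101@1, OP104@1, OP102@2, OP106@2, OP100@4, OP103@5, OP105@5: h1:5  h2:4  h3:1  h4:5  h5:3  h6:3  h7:2 — peak 5.

5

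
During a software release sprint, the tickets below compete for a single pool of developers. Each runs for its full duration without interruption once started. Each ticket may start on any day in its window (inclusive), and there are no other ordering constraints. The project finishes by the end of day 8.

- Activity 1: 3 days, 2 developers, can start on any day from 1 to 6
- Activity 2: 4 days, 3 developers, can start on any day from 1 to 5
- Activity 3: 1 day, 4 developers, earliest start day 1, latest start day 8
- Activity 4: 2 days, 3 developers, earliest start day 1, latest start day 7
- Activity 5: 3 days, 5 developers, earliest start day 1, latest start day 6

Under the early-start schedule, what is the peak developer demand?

17

Early-start schedule: Activity 1@1, Activity 2@1, Activity 3@1, Activity 4@1, Activity 5@1.
Load per day: day 1: 17, day 2: 13, day 3: 10, day 4: 3, day 5: 0, day 6: 0, day 7: 0, day 8: 0.
Peak is 17.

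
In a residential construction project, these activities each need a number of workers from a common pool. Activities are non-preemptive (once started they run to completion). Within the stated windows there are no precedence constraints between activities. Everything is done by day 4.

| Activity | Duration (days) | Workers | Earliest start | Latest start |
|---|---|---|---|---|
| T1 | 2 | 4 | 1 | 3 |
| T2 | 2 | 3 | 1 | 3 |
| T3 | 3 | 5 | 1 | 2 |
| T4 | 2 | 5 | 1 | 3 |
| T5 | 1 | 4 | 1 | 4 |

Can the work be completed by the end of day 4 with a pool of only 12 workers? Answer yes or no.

Schedule T1@1, T2@1, T3@1, T4@3, T5@4: d1:12  d2:12  d3:10  d4:9 — peak 12 ≤ 12.

yes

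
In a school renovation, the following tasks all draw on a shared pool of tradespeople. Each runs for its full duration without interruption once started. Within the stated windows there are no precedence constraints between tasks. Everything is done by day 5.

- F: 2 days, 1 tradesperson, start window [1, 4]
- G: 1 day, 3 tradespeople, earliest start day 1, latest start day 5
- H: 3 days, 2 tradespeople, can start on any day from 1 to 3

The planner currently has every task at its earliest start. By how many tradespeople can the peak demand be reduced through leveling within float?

3

Early-start peak: d1:6  d2:3  d3:2  d4:0  d5:0 ⇒ 6.
Leveled (F@1, G@4, H@1): d1:3  d2:3  d3:2  d4:3  d5:0 ⇒ 3.
Reduction 6 − 3 = 3.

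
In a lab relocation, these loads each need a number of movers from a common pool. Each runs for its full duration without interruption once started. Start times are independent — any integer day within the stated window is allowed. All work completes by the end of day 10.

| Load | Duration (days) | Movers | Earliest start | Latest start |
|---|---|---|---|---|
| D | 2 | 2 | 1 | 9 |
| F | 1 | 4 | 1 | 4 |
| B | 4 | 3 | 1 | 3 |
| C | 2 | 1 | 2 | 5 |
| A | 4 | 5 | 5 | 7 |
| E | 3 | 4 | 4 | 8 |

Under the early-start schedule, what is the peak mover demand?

Early-start schedule: D@1, F@1, B@1, C@2, A@5, E@4.
Load per day: day 1: 9, day 2: 6, day 3: 4, day 4: 7, day 5: 9, day 6: 9, day 7: 5, day 8: 5, day 9: 0, day 10: 0.
Peak is 9.

9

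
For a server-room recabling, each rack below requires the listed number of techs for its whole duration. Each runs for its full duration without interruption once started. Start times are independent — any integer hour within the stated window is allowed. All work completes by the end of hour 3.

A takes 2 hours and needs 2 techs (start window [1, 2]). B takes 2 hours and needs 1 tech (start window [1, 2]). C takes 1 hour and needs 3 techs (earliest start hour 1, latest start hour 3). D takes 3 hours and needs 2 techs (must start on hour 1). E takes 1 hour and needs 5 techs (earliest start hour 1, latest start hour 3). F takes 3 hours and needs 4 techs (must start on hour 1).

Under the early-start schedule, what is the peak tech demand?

Early-start schedule: A@1, B@1, C@1, D@1, E@1, F@1.
Load per hour: hour 1: 17, hour 2: 9, hour 3: 6.
Peak is 17.

17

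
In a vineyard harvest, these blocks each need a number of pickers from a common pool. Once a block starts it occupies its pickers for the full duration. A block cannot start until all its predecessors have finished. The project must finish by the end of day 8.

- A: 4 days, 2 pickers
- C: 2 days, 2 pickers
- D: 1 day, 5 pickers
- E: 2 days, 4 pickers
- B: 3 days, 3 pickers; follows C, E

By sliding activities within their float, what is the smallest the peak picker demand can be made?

Early-start (A@1, C@1, D@1, E@1, B@3) gives peak 13: d1:13  d2:8  d3:5  d4:5  d5:3  d6:0  d7:0  d8:0.
Shift A→3, C→3, D→8, B→5.
Schedule A@3, C@3, D@8, E@1, B@5: d1:4  d2:4  d3:4  d4:4  d5:5  d6:5  d7:3  d8:5 — peak 5.
Total picker-days = 34 over 8 days ⇒ peak ≥ ⌈34/8⌉ = 5, so 5 is optimal.

5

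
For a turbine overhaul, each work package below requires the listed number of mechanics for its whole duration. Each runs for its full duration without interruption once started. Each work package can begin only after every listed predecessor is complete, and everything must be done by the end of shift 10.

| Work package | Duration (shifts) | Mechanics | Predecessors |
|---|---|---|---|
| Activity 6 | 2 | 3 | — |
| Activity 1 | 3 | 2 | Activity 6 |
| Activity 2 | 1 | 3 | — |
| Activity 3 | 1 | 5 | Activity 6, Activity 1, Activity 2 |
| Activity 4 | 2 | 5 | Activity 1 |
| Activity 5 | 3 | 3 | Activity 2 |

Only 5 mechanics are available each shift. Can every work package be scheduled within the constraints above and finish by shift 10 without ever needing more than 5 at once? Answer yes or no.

yes

Schedule Activity 6@1, Activity 1@3, Activity 2@3, Activity 3@7, Activity 4@8, Activity 5@4: s1:3  s2:3  s3:5  s4:5  s5:5  s6:3  s7:5  s8:5  s9:5  s10:0 — peak 5 ≤ 5.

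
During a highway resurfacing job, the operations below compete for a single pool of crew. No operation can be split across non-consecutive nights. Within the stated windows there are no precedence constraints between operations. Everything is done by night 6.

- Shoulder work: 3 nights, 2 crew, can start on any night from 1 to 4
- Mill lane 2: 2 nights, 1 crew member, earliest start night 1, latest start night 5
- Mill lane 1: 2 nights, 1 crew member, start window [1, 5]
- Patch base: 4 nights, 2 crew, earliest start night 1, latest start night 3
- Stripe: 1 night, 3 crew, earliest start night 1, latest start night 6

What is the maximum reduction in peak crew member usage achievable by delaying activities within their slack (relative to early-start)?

5

Early-start peak: n1:9  n2:6  n3:4  n4:2  n5:0  n6:0 ⇒ 9.
Leveled (Shoulder work@1, Mill lane 2@4, Mill lane 1@4, Patch base@1, Stripe@6): n1:4  n2:4  n3:4  n4:4  n5:2  n6:3 ⇒ 4.
Reduction 9 − 4 = 5.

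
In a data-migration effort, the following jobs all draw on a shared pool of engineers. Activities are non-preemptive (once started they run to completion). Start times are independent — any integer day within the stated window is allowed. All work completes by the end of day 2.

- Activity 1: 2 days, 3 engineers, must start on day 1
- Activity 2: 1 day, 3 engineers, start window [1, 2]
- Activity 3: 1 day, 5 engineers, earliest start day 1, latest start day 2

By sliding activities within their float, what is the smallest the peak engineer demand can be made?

8

Early-start (Activity 1@1, Activity 2@1, Activity 3@1) gives peak 11: d1:11  d2:3.
Shift Activity 3→2.
Schedule Activity 1@1, Activity 2@1, Activity 3@2: d1:6  d2:8 — peak 8.
No arrangement of the 4 feasible schedules does better.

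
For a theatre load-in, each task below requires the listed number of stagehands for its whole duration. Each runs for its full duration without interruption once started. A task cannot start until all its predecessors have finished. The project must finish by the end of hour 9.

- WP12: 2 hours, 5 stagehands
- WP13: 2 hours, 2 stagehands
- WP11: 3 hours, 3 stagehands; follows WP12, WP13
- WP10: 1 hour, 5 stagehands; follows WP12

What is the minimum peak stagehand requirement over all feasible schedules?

Early-start (WP12@1, WP13@1, WP11@3, WP10@3) gives peak 8: h1:7  h2:7  h3:8  h4:3  h5:3  h6:0  h7:0  h8:0  h9:0.
Shift WP13→3, WP11→5, WP10→8.
Schedule WP12@1, WP13@3, WP11@5, WP10@8: h1:5  h2:5  h3:2  h4:2  h5:3  h6:3  h7:3  h8:5  h9:0 — peak 5.

5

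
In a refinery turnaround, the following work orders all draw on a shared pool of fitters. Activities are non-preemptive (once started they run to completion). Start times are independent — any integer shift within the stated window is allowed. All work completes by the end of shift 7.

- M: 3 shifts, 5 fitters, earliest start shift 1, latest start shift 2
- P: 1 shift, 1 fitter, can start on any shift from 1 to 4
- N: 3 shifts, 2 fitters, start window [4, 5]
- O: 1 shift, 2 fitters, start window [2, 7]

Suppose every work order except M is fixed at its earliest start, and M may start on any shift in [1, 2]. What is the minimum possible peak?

7

M@1: s1:6  s2:7  s3:5  s4:2  s5:2  s6:2  s7:0 → peak 7
M@2: s1:1  s2:7  s3:5  s4:7  s5:2  s6:2  s7:0 → peak 7
Best is M@1, peak 7.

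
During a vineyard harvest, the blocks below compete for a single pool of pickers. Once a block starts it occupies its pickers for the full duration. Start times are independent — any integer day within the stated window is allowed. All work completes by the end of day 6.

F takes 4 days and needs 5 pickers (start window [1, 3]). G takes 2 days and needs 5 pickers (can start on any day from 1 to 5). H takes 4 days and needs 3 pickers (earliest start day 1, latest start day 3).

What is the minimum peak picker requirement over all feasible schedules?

Early-start (F@1, G@1, H@1) gives peak 13: d1:13  d2:13  d3:8  d4:8  d5:0  d6:0.
Shift G→5.
Schedule F@1, G@5, H@1: d1:8  d2:8  d3:8  d4:8  d5:5  d6:5 — peak 8.

8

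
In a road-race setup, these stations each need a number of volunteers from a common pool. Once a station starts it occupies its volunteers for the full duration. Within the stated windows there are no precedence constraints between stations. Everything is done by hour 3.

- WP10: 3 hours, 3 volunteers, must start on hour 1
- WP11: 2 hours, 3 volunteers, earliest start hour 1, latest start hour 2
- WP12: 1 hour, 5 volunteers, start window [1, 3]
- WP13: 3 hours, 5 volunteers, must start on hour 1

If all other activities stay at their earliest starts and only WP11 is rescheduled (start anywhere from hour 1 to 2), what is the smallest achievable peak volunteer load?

WP11@1: h1:16  h2:11  h3:8 → peak 16
WP11@2: h1:13  h2:11  h3:11 → peak 13
Best is WP11@2, peak 13.

13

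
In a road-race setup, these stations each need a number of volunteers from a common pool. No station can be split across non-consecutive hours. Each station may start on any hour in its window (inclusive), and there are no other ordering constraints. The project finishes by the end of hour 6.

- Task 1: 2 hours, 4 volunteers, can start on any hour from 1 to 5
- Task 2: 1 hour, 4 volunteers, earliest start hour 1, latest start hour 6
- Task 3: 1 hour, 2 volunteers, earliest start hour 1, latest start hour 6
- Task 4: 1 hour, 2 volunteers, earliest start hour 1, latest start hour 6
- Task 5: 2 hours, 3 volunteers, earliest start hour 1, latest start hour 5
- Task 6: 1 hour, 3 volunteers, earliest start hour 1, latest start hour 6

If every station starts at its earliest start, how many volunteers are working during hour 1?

At early start, hour 1 has: Task 1, Task 2, Task 3, Task 4, Task 5, Task 6.
Demand: 4 + 4 + 2 + 2 + 3 + 3 = 18.

18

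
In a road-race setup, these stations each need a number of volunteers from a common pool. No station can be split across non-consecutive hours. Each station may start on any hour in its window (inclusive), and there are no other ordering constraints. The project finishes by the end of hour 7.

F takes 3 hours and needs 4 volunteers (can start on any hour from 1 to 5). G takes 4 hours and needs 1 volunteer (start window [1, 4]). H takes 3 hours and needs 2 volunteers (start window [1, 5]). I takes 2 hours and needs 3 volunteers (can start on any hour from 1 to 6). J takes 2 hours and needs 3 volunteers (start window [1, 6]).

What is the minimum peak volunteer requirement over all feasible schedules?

Early-start (F@1, G@1, H@1, I@1, J@1) gives peak 13: h1:13  h2:13  h3:7  h4:1  h5:0  h6:0  h7:0.
Shift H→5, I→4, J→6.
Schedule F@1, G@1, H@5, I@4, J@6: h1:5  h2:5  h3:5  h4:4  h5:5  h6:5  h7:5 — peak 5.
Total volunteer-hours = 34 over 7 hours ⇒ peak ≥ ⌈34/7⌉ = 5, so 5 is optimal.

5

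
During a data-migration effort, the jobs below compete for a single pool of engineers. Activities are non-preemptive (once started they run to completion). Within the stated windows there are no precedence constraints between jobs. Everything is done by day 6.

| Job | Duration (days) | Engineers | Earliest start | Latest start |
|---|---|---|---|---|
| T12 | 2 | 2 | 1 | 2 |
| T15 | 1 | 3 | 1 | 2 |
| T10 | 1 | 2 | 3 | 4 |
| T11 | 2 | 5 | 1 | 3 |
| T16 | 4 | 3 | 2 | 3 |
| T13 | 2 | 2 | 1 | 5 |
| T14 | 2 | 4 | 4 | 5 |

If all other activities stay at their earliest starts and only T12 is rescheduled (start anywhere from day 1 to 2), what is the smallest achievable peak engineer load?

12

T12@1: d1:12  d2:12  d3:5  d4:7  d5:7  d6:0 → peak 12
T12@2: d1:10  d2:12  d3:7  d4:7  d5:7  d6:0 → peak 12
Best is T12@1, peak 12.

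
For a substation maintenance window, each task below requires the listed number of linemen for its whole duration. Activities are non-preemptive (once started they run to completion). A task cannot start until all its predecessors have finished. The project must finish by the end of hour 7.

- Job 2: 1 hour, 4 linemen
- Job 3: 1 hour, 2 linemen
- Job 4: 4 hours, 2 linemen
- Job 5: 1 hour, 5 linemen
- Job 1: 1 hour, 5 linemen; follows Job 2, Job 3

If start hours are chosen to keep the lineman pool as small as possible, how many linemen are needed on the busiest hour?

5

Early-start (Job 2@1, Job 3@1, Job 4@1, Job 5@1, Job 1@2) gives peak 13: h1:13  h2:7  h3:2  h4:2  h5:0  h6:0  h7:0.
Shift Job 3→2, Job 4→2, Job 5→6, Job 1→7.
Schedule Job 2@1, Job 3@2, Job 4@2, Job 5@6, Job 1@7: h1:4  h2:4  h3:2  h4:2  h5:2  h6:5  h7:5 — peak 5.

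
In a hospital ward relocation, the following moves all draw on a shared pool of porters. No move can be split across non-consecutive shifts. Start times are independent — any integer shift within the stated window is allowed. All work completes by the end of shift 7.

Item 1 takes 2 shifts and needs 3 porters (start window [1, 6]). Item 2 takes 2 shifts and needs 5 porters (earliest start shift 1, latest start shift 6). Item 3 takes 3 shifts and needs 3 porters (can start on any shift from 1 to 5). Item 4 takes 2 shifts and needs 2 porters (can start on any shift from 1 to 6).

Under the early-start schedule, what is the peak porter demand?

Early-start schedule: Item 1@1, Item 2@1, Item 3@1, Item 4@1.
Load per shift: shift 1: 13, shift 2: 13, shift 3: 3, shift 4: 0, shift 5: 0, shift 6: 0, shift 7: 0.
Peak is 13.

13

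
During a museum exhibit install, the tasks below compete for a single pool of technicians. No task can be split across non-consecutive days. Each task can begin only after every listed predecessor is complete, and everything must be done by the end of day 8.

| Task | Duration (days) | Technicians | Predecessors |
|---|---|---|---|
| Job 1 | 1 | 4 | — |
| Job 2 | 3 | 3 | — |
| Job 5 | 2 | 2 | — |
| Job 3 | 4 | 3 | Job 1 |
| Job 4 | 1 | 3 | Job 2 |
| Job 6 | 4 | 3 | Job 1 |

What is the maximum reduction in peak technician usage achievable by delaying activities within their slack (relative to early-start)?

5

Early-start peak: d1:9  d2:11  d3:9  d4:9  d5:6  d6:0  d7:0  d8:0 ⇒ 11.
Leveled (Job 1@1, Job 2@2, Job 5@1, Job 3@3, Job 4@7, Job 6@5): d1:6  d2:5  d3:6  d4:6  d5:6  d6:6  d7:6  d8:3 ⇒ 6.
Reduction 11 − 6 = 5.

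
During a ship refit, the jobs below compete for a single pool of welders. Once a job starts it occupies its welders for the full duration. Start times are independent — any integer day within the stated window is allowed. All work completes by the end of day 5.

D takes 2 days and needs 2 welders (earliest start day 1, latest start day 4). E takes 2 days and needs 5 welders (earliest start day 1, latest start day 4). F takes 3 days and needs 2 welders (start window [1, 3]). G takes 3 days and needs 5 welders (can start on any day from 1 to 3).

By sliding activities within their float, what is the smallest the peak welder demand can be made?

7

Early-start (D@1, E@1, F@1, G@1) gives peak 14: d1:14  d2:14  d3:7  d4:0  d5:0.
Shift F→3, G→3.
Schedule D@1, E@1, F@3, G@3: d1:7  d2:7  d3:7  d4:7  d5:7 — peak 7.
Total welder-days = 35 over 5 days ⇒ peak ≥ ⌈35/5⌉ = 7, so 7 is optimal.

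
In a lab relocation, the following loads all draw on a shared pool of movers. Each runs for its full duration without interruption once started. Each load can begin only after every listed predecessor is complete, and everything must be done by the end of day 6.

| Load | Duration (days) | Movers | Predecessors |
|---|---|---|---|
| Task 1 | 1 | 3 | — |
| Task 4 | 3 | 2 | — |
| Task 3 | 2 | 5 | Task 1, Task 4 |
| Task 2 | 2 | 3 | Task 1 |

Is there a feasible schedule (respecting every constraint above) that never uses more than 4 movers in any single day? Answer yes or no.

Total mover-days = 25; over 6 days the average is 25/6 > 4, so some day must exceed 4.

no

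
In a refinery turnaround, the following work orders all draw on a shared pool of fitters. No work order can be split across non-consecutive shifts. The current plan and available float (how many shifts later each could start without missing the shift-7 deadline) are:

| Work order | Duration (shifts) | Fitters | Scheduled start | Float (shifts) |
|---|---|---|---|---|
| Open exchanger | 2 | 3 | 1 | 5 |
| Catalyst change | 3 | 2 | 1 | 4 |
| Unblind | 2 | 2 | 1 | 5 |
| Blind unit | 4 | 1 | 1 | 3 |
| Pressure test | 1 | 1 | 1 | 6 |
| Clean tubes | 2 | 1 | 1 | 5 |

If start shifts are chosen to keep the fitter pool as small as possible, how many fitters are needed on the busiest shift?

Early-start (Open exchanger@1, Catalyst change@1, Unblind@1, Blind unit@1, Pressure test@1, Clean tubes@1) gives peak 10: s1:10  s2:9  s3:3  s4:1  s5:0  s6:0  s7:0.
Shift Catalyst change→3, Unblind→5, Pressure test→3, Clean tubes→6.
Schedule Open exchanger@1, Catalyst change@3, Unblind@5, Blind unit@1, Pressure test@3, Clean tubes@6: s1:4  s2:4  s3:4  s4:3  s5:4  s6:3  s7:1 — peak 4.
Total fitter-shifts = 23 over 7 shifts ⇒ peak ≥ ⌈23/7⌉ = 4, so 4 is optimal.

4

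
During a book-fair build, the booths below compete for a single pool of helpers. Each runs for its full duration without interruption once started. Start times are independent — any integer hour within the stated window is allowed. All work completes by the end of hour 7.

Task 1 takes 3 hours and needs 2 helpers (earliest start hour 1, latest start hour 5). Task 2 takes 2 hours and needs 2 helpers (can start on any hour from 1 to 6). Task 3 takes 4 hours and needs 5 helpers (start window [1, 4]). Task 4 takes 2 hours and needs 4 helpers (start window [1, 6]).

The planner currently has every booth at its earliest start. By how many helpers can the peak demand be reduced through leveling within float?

6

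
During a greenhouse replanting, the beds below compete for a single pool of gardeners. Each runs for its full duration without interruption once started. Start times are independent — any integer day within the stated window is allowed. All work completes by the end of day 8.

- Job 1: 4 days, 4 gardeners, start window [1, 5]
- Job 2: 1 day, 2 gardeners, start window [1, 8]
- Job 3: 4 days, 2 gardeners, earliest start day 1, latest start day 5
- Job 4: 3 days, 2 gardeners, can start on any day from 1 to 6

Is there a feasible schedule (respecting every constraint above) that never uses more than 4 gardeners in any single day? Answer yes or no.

yes

Schedule Job 1@1, Job 2@5, Job 3@5, Job 4@6: d1:4  d2:4  d3:4  d4:4  d5:4  d6:4  d7:4  d8:4 — peak 4 ≤ 4.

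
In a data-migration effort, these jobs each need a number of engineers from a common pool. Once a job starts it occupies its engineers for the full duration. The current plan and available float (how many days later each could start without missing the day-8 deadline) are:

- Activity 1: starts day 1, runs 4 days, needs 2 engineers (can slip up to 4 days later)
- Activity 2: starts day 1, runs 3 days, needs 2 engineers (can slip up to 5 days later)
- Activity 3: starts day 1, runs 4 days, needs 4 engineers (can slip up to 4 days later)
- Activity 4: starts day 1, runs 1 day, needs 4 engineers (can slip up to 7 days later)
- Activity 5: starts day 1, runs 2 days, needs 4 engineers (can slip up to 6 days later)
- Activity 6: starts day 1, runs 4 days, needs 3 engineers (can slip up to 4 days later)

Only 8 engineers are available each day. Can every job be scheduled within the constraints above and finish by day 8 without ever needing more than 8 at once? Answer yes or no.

Schedule Activity 1@1, Activity 2@1, Activity 3@1, Activity 4@5, Activity 5@6, Activity 6@5: d1:8  d2:8  d3:8  d4:6  d5:7  d6:7  d7:7  d8:3 — peak 8 ≤ 8.

yes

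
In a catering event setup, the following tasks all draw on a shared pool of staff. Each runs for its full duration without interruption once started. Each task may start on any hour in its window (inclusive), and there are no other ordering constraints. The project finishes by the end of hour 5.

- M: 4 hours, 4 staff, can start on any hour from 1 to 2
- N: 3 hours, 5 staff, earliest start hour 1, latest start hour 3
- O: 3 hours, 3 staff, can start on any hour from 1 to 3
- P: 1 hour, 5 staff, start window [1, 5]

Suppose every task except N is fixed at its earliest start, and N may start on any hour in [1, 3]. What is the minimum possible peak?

N@1: h1:17  h2:12  h3:12  h4:4  h5:0 → peak 17
N@2: h1:12  h2:12  h3:12  h4:9  h5:0 → peak 12
N@3: h1:12  h2:7  h3:12  h4:9  h5:5 → peak 12
Best is N@2, peak 12.

12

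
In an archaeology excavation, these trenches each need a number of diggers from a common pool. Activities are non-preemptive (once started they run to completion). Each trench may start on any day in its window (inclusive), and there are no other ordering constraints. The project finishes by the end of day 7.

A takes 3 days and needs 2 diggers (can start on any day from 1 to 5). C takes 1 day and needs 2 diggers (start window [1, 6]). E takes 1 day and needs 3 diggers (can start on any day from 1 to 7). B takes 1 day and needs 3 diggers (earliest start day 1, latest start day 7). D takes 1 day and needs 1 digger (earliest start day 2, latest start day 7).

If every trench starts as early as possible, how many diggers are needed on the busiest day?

10

Early-start schedule: A@1, C@1, E@1, B@1, D@2.
Load per day: day 1: 10, day 2: 3, day 3: 2, day 4: 0, day 5: 0, day 6: 0, day 7: 0.
Peak is 10.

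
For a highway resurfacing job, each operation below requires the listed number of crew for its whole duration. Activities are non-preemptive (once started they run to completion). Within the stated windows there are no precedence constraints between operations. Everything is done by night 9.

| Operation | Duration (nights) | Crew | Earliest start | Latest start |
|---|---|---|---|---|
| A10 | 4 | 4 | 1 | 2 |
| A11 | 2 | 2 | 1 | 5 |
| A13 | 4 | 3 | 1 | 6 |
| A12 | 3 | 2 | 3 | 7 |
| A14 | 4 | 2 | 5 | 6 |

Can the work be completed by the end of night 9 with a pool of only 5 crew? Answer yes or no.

Total crew member-nights = 46; over 9 nights the average is 46/9 > 5, so some night must exceed 5.

no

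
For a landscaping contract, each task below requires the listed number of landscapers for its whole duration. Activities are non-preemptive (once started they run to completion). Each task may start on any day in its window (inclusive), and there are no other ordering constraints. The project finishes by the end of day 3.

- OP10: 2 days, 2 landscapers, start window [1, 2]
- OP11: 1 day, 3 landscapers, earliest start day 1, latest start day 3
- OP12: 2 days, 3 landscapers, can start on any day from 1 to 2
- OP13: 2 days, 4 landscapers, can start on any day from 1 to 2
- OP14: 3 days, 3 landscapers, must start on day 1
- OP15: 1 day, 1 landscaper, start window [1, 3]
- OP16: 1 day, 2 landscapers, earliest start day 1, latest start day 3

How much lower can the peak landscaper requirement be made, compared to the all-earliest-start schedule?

6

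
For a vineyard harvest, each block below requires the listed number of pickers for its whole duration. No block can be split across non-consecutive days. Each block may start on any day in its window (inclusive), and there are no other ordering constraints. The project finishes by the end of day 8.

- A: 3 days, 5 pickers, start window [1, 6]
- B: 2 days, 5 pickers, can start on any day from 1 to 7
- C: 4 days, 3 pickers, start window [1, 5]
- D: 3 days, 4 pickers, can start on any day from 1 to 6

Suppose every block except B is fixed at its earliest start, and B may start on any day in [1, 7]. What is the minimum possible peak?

12

B@1: d1:17  d2:17  d3:12  d4:3  d5:0  d6:0  d7:0  d8:0 → peak 17
B@2: d1:12  d2:17  d3:17  d4:3  d5:0  d6:0  d7:0  d8:0 → peak 17
B@3: d1:12  d2:12  d3:17  d4:8  d5:0  d6:0  d7:0  d8:0 → peak 17
B@4: d1:12  d2:12  d3:12  d4:8  d5:5  d6:0  d7:0  d8:0 → peak 12
B@5: d1:12  d2:12  d3:12  d4:3  d5:5  d6:5  d7:0  d8:0 → peak 12
B@6: d1:12  d2:12  d3:12  d4:3  d5:0  d6:5  d7:5  d8:0 → peak 12
B@7: d1:12  d2:12  d3:12  d4:3  d5:0  d6:0  d7:5  d8:5 → peak 12
Best is B@4, peak 12.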